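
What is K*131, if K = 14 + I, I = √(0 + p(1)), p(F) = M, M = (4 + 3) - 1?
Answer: 1834 + 131*√6 ≈ 2154.9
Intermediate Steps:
M = 6 (M = 7 - 1 = 6)
p(F) = 6
I = √6 (I = √(0 + 6) = √6 ≈ 2.4495)
K = 14 + √6 ≈ 16.449
K*131 = (14 + √6)*131 = 1834 + 131*√6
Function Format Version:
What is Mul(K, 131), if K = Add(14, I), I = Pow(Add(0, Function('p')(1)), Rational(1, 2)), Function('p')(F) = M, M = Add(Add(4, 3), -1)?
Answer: Add(1834, Mul(131, Pow(6, Rational(1, 2)))) ≈ 2154.9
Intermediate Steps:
M = 6 (M = Add(7, -1) = 6)
Function('p')(F) = 6
I = Pow(6, Rational(1, 2)) (I = Pow(Add(0, 6), Rational(1, 2)) = Pow(6, Rational(1, 2)) ≈ 2.4495)
K = Add(14, Pow(6, Rational(1, 2))) ≈ 16.449
Mul(K, 131) = Mul(Add(14, Pow(6, Rational(1, 2))), 131) = Add(1834, Mul(131, Pow(6, Rational(1, 2))))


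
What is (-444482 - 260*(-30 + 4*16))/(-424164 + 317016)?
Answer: 226661/53574 ≈ 4.2308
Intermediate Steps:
(-444482 - 260*(-30 + 4*16))/(-424164 + 317016) = (-444482 - 260*(-30 + 64))/(-107148) = (-444482 - 260*34)*(-1/107148) = (-444482 - 8840)*(-1/107148) = -453322*(-1/107148) = 226661/53574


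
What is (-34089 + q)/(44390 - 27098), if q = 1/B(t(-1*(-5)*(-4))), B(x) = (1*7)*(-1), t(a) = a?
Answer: -59656/30261 ≈ -1.9714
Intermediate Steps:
B(x) = -7 (B(x) = 7*(-1) = -7)
q = -1/7 (q = 1/(-7) = -1/7 ≈ -0.14286)
(-34089 + q)/(44390 - 27098) = (-34089 - 1/7)/(44390 - 27098) = -238624/7/17292 = -238624/7*1/17292 = -59656/30261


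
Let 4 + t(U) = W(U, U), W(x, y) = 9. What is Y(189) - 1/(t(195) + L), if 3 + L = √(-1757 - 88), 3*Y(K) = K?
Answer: 116485/1849 + 3*I*√205/1849 ≈ 62.999 + 0.023231*I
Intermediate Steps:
Y(K) = K/3
t(U) = 5 (t(U) = -4 + 9 = 5)
L = -3 + 3*I*√205 (L = -3 + √(-1757 - 88) = -3 + √(-1845) = -3 + 3*I*√205 ≈ -3.0 + 42.953*I)
Y(189) - 1/(t(195) + L) = (⅓)*189 - 1/(5 + (-3 + 3*I*√205)) = 63 - 1/(2 + 3*I*√205)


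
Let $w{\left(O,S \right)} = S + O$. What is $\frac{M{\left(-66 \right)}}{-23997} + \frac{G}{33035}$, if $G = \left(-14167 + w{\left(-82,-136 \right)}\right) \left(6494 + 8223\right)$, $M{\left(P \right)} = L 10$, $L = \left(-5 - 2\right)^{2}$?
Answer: $- \frac{1016055631003}{158548179} \approx -6408.5$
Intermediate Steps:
$w{\left(O,S \right)} = O + S$
$L = 49$ ($L = \left(-7\right)^{2} = 49$)
$M{\left(P \right)} = 490$ ($M{\left(P \right)} = 49 \cdot 10 = 490$)
$G = -211704045$ ($G = \left(-14167 - 218\right) \left(6494 + 8223\right) = \left(-14167 - 218\right) 14717 = \left(-14385\right) 14717 = -211704045$)
$\frac{M{\left(-66 \right)}}{-23997} + \frac{G}{33035} = \frac{490}{-23997} - \frac{211704045}{33035} = 490 \left(- \frac{1}{23997}\right) - \frac{42340809}{6607} = - \frac{490}{23997} - \frac{42340809}{6607} = - \frac{1016055631003}{158548179}$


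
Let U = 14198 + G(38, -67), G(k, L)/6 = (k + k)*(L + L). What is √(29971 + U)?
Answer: I*√16935 ≈ 130.13*I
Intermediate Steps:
G(k, L) = 24*L*k (G(k, L) = 6*((k + k)*(L + L)) = 6*((2*k)*(2*L)) = 6*(4*L*k) = 24*L*k)
U = -46906 (U = 14198 + 24*(-67)*38 = 14198 - 61104 = -46906)
√(29971 + U) = √(29971 - 46906) = √(-16935) = I*√16935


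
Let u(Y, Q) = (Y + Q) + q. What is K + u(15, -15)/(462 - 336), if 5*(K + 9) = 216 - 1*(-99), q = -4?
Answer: 3400/63 ≈ 53.968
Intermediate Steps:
K = 54 (K = -9 + (216 - 1*(-99))/5 = -9 + (216 + 99)/5 = -9 + (⅕)*315 = -9 + 63 = 54)
u(Y, Q) = -4 + Q + Y (u(Y, Q) = (Y + Q) - 4 = (Q + Y) - 4 = -4 + Q + Y)
K + u(15, -15)/(462 - 336) = 54 + (-4 - 15 + 15)/(462 - 336) = 54 - 4/126 = 54 - 4*1/126 = 54 - 2/63 = 3400/63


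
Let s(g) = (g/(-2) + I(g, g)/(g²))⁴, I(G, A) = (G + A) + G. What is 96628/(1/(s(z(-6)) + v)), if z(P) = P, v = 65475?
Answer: 25321971325/4 ≈ 6.3305e+9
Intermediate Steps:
I(G, A) = A + 2*G (I(G, A) = (A + G) + G = A + 2*G)
s(g) = (3/g - g/2)⁴ (s(g) = (g/(-2) + (g + 2*g)/(g²))⁴ = (g*(-½) + (3*g)/g²)⁴ = (-g/2 + 3/g)⁴ = (3/g - g/2)⁴)
96628/(1/(s(z(-6)) + v)) = 96628/(1/((1/16)*(-6 + (-6)²)⁴/(-6)⁴ + 65475)) = 96628/(1/((1/16)*(1/1296)*(-6 + 36)⁴ + 65475)) = 96628/(1/((1/16)*(1/1296)*30⁴ + 65475)) = 96628/(1/((1/16)*(1/1296)*810000 + 65475)) = 96628/(1/(625/16 + 65475)) = 96628/(1/(1048225/16)) = 96628/(16/1048225) = 96628*(1048225/16) = 25321971325/4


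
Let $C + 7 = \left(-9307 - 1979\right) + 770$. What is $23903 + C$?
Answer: $13380$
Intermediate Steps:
$C = -10523$ ($C = -7 + \left(\left(-9307 - 1979\right) + 770\right) = -7 + \left(-11286 + 770\right) = -7 - 10516 = -10523$)
$23903 + C = 23903 - 10523 = 13380$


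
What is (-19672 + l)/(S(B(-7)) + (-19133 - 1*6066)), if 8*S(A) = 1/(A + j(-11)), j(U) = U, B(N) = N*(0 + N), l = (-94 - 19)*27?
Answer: 6907792/7660495 ≈ 0.90174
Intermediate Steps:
l = -3051 (l = -113*27 = -3051)
B(N) = N² (B(N) = N*N = N²)
S(A) = 1/(8*(-11 + A)) (S(A) = 1/(8*(A - 11)) = 1/(8*(-11 + A)))
(-19672 + l)/(S(B(-7)) + (-19133 - 1*6066)) = (-19672 - 3051)/(1/(8*(-11 + (-7)²)) + (-19133 - 1*6066)) = -22723/(1/(8*(-11 + 49)) + (-19133 - 6066)) = -22723/((⅛)/38 - 25199) = -22723/((⅛)*(1/38) - 25199) = -22723/(1/304 - 25199) = -22723/(-7660495/304) = -22723*(-304/7660495) = 6907792/7660495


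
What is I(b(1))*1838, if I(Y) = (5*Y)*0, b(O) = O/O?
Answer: 0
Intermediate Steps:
b(O) = 1
I(Y) = 0
I(b(1))*1838 = 0*1838 = 0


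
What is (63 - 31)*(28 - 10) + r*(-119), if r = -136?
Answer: 16760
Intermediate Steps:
(63 - 31)*(28 - 10) + r*(-119) = (63 - 31)*(28 - 10) - 136*(-119) = 32*18 + 16184 = 576 + 16184 = 16760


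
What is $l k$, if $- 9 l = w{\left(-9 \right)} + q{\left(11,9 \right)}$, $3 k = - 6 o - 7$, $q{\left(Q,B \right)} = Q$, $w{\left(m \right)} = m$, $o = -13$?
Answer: $- \frac{142}{27} \approx -5.2593$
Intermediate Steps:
$k = \frac{71}{3}$ ($k = \frac{\left(-6\right) \left(-13\right) - 7}{3} = \frac{78 - 7}{3} = \frac{1}{3} \cdot 71 = \frac{71}{3} \approx 23.667$)
$l = - \frac{2}{9}$ ($l = - \frac{-9 + 11}{9} = \left(- \frac{1}{9}\right) 2 = - \frac{2}{9} \approx -0.22222$)
$l k = \left(- \frac{2}{9}\right) \frac{71}{3} = - \frac{142}{27}$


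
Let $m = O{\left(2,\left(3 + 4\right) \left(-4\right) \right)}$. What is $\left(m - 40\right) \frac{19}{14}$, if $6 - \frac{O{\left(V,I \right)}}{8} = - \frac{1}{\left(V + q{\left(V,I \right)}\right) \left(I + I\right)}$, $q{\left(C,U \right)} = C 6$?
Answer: $\frac{14877}{1372} \approx 10.843$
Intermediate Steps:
$q{\left(C,U \right)} = 6 C$
$O{\left(V,I \right)} = 48 + \frac{4}{7 I V}$ ($O{\left(V,I \right)} = 48 - 8 \left(- \frac{1}{\left(V + 6 V\right) \left(I + I\right)}\right) = 48 - 8 \left(- \frac{1}{7 V 2 I}\right) = 48 - 8 \left(- \frac{1}{14 I V}\right) = 48 + \frac{4}{7 I V}$)
$m = \frac{4703}{98}$ ($m = 48 + \frac{4}{7 \left(3 + 4\right) \left(-4\right) 2} = 48 + \frac{4}{7} \frac{1}{7 \left(-4\right)} \frac{1}{2} = 48 + \frac{4}{7} \frac{1}{-28} \cdot \frac{1}{2} = 48 + \frac{4}{7} \left(- \frac{1}{28}\right) \frac{1}{2} = 48 - \frac{1}{98} = \frac{4703}{98} \approx 47.99$)
$\left(m - 40\right) \frac{19}{14} = \left(\frac{4703}{98} - 40\right) \frac{19}{14} = \frac{783 \cdot 19 \cdot \frac{1}{14}}{98} = \frac{783}{98} \cdot \frac{19}{14} = \frac{14877}{1372}$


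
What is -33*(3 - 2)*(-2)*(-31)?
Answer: -2046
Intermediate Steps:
-33*(3 - 2)*(-2)*(-31) = -33*(-2)*(-31) = 66*(-31) = -2046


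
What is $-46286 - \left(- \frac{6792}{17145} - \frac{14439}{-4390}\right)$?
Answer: $- \frac{46453403641}{1003554} \approx -46289.0$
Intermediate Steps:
$-46286 - \left(- \frac{6792}{17145} - \frac{14439}{-4390}\right) = -46286 - \left(\left(-6792\right) \frac{1}{17145} - - \frac{14439}{4390}\right) = -46286 - \left(- \frac{2264}{5715} + \frac{14439}{4390}\right) = -46286 - \frac{2903197}{1003554} = - \frac{46453403641}{1003554}$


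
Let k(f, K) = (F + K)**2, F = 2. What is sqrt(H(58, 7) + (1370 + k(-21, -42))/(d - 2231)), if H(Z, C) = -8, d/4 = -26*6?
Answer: I*sqrt(2947502)/571 ≈ 3.0067*I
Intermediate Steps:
k(f, K) = (2 + K)**2
d = -624 (d = 4*(-26*6) = 4*(-156) = -624)
sqrt(H(58, 7) + (1370 + k(-21, -42))/(d - 2231)) = sqrt(-8 + (1370 + (2 - 42)**2)/(-624 - 2231)) = sqrt(-8 + (1370 + (-40)**2)/(-2855)) = sqrt(-8 + (1370 + 1600)*(-1/2855)) = sqrt(-8 + 2970*(-1/2855)) = sqrt(-8 - 594/571) = sqrt(-5162/571) = I*sqrt(2947502)/571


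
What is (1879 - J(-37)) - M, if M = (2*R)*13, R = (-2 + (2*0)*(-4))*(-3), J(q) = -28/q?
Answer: 63723/37 ≈ 1722.2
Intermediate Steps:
R = 6 (R = (-2 + 0*(-4))*(-3) = (-2 + 0)*(-3) = -2*(-3) = 6)
M = 156 (M = (2*6)*13 = 12*13 = 156)
(1879 - J(-37)) - M = (1879 - (-28)/(-37)) - 1*156 = (1879 - (-28)*(-1)/37) - 156 = (1879 - 1*28/37) - 156 = (1879 - 28/37) - 156 = 69495/37 - 156 = 63723/37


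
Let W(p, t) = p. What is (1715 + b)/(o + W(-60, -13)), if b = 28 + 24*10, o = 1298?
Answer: 1983/1238 ≈ 1.6018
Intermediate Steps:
b = 268 (b = 28 + 240 = 268)
(1715 + b)/(o + W(-60, -13)) = (1715 + 268)/(1298 - 60) = 1983/1238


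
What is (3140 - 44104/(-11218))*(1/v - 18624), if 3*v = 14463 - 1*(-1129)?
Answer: -640093354002045/10931941 ≈ -5.8553e+7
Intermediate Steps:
v = 15592/3 (v = (14463 - 1*(-1129))/3 = (14463 + 1129)/3 = (⅓)*15592 = 15592/3 ≈ 5197.3)
(3140 - 44104/(-11218))*(1/v - 18624) = (3140 - 44104/(-11218))*(1/(15592/3) - 18624) = (3140 - 44104*(-1/11218))*(3/15592 - 18624) = (3140 + 22052/5609)*(-290385405/15592) = (17634312/5609)*(-290385405/15592) = -640093354002045/10931941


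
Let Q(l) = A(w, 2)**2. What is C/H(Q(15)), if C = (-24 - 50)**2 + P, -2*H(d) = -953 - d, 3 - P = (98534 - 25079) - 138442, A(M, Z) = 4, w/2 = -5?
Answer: 140932/969 ≈ 145.44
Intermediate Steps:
w = -10 (w = 2*(-5) = -10)
Q(l) = 16 (Q(l) = 4**2 = 16)
P = 64990 (P = 3 - ((98534 - 25079) - 138442) = 3 - (73455 - 138442) = 3 - 1*(-64987) = 3 + 64987 = 64990)
H(d) = 953/2 + d/2 (H(d) = -(-953 - d)/2 = 953/2 + d/2)
C = 70466 (C = (-24 - 50)**2 + 64990 = (-74)**2 + 64990 = 5476 + 64990 = 70466)
C/H(Q(15)) = 70466/(953/2 + (1/2)*16) = 70466/(953/2 + 8) = 70466/(969/2) = 70466*(2/969) = 140932/969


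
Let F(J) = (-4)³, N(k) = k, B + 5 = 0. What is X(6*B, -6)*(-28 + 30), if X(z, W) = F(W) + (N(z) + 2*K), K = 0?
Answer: -188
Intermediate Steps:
B = -5 (B = -5 + 0 = -5)
F(J) = -64
X(z, W) = -64 + z (X(z, W) = -64 + (z + 2*0) = -64 + (z + 0) = -64 + z)
X(6*B, -6)*(-28 + 30) = (-64 + 6*(-5))*(-28 + 30) = (-64 - 30)*2 = -94*2 = -188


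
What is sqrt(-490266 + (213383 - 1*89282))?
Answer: 3*I*sqrt(40685) ≈ 605.12*I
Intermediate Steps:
sqrt(-490266 + (213383 - 1*89282)) = sqrt(-490266 + (213383 - 89282)) = sqrt(-490266 + 124101) = sqrt(-366165) = 3*I*sqrt(40685)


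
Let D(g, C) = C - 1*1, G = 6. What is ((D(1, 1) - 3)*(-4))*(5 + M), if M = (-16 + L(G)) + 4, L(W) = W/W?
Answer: -72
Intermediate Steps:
L(W) = 1
D(g, C) = -1 + C (D(g, C) = C - 1 = -1 + C)
M = -11 (M = (-16 + 1) + 4 = -15 + 4 = -11)
((D(1, 1) - 3)*(-4))*(5 + M) = (((-1 + 1) - 3)*(-4))*(5 - 11) = ((0 - 3)*(-4))*(-6) = -3*(-4)*(-6) = 12*(-6) = -72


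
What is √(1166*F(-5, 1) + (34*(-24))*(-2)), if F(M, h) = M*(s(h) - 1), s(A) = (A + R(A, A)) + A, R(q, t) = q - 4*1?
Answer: 2*√3323 ≈ 115.29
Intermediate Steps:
R(q, t) = -4 + q (R(q, t) = q - 4 = -4 + q)
s(A) = -4 + 3*A (s(A) = (A + (-4 + A)) + A = (-4 + 2*A) + A = -4 + 3*A)
F(M, h) = M*(-5 + 3*h) (F(M, h) = M*((-4 + 3*h) - 1) = M*(-5 + 3*h))
√(1166*F(-5, 1) + (34*(-24))*(-2)) = √(1166*(-5*(-5 + 3*1)) + (34*(-24))*(-2)) = √(1166*(-5*(-5 + 3)) - 816*(-2)) = √(1166*(-5*(-2)) + 1632) = √(1166*10 + 1632) = √(11660 + 1632) = √13292 = 2*√3323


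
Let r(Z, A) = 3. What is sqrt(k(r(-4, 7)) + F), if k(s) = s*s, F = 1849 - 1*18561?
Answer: I*sqrt(16703) ≈ 129.24*I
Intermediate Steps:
F = -16712 (F = 1849 - 18561 = -16712)
k(s) = s**2
sqrt(k(r(-4, 7)) + F) = sqrt(3**2 - 16712) = sqrt(9 - 16712) = sqrt(-16703) = I*sqrt(16703)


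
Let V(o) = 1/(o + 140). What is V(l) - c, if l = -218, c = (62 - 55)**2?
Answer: -3823/78 ≈ -49.013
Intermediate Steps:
c = 49 (c = 7**2 = 49)
V(o) = 1/(140 + o)
V(l) - c = 1/(140 - 218) - 1*49 = 1/(-78) - 49 = -1/78 - 49 = -3823/78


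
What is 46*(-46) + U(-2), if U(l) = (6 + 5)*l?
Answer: -2138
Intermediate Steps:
U(l) = 11*l
46*(-46) + U(-2) = 46*(-46) + 11*(-2) = -2116 - 22 = -2138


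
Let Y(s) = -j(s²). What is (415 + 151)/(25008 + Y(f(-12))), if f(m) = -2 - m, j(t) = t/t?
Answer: 566/25007 ≈ 0.022634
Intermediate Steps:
j(t) = 1
Y(s) = -1 (Y(s) = -1*1 = -1)
(415 + 151)/(25008 + Y(f(-12))) = (415 + 151)/(25008 - 1) = 566/25007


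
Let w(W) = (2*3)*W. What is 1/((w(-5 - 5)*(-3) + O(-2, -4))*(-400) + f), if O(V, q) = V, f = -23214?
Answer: -1/94414 ≈ -1.0592e-5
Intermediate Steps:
w(W) = 6*W
1/((w(-5 - 5)*(-3) + O(-2, -4))*(-400) + f) = 1/(((6*(-5 - 5))*(-3) - 2)*(-400) - 23214) = 1/(((6*(-10))*(-3) - 2)*(-400) - 23214) = 1/((-60*(-3) - 2)*(-400) - 23214) = 1/((180 - 2)*(-400) - 23214) = 1/(178*(-400) - 23214) = 1/(-71200 - 23214) = 1/(-94414) = -1/94414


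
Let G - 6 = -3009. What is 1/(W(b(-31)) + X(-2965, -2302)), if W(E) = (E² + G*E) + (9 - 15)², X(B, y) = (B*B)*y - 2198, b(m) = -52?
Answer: -1/20237243252 ≈ -4.9414e-11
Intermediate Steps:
G = -3003 (G = 6 - 3009 = -3003)
X(B, y) = -2198 + y*B² (X(B, y) = B²*y - 2198 = y*B² - 2198 = -2198 + y*B²)
W(E) = 36 + E² - 3003*E (W(E) = (E² - 3003*E) + (9 - 15)² = (E² - 3003*E) + (-6)² = (E² - 3003*E) + 36 = 36 + E² - 3003*E)
1/(W(b(-31)) + X(-2965, -2302)) = 1/((36 + (-52)² - 3003*(-52)) + (-2198 - 2302*(-2965)²)) = 1/((36 + 2704 + 156156) + (-2198 - 2302*8791225)) = 1/(158896 + (-2198 - 20237399950)) = 1/(158896 - 20237402148) = 1/(-20237243252) = -1/20237243252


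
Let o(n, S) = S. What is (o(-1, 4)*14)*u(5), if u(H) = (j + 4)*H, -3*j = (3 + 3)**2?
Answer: -2240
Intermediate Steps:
j = -12 (j = -(3 + 3)**2/3 = -1/3*6**2 = -1/3*36 = -12)
u(H) = -8*H (u(H) = (-12 + 4)*H = -8*H)
(o(-1, 4)*14)*u(5) = (4*14)*(-8*5) = 56*(-40) = -2240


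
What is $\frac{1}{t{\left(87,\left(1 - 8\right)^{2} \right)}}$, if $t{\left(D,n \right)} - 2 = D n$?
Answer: $\frac{1}{4265} \approx 0.00023447$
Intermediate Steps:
$t{\left(D,n \right)} = 2 + D n$
$\frac{1}{t{\left(87,\left(1 - 8\right)^{2} \right)}} = \frac{1}{2 + 87 \left(1 - 8\right)^{2}} = \frac{1}{2 + 87 \left(-7\right)^{2}} = \frac{1}{2 + 87 \cdot 49} = \frac{1}{2 + 4263} = \frac{1}{4265}$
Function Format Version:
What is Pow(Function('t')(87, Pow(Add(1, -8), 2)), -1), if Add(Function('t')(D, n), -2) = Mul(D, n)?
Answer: Rational(1, 4265) ≈ 0.00023447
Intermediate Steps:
Function('t')(D, n) = Add(2, Mul(D, n))
Pow(Function('t')(87, Pow(Add(1, -8), 2)), -1) = Pow(Add(2, Mul(87, Pow(Add(1, -8), 2))), -1) = Pow(Add(2, Mul(87, Pow(-7, 2))), -1) = Pow(Add(2, Mul(87, 49)), -1) = Pow(Add(2, 4263), -1) = Pow(4265, -1) = Rational(1, 4265)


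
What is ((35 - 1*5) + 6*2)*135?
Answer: 5670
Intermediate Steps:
((35 - 1*5) + 6*2)*135 = ((35 - 5) + 12)*135 = (30 + 12)*135 = 42*135 = 5670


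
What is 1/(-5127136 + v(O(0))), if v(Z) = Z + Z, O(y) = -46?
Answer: -1/5127228 ≈ -1.9504e-7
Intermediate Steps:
v(Z) = 2*Z
1/(-5127136 + v(O(0))) = 1/(-5127136 + 2*(-46)) = 1/(-5127136 - 92) = 1/(-5127228) = -1/5127228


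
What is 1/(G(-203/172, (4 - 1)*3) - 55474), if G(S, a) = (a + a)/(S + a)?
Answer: -1345/74609434 ≈ -1.8027e-5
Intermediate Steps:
G(S, a) = 2*a/(S + a) (G(S, a) = (2*a)/(S + a) = 2*a/(S + a))
1/(G(-203/172, (4 - 1)*3) - 55474) = 1/(2*((4 - 1)*3)/(-203/172 + (4 - 1)*3) - 55474) = 1/(2*(3*3)/(-203*1/172 + 3*3) - 55474) = 1/(2*9/(-203/172 + 9) - 55474) = 1/(2*9/(1345/172) - 55474) = 1/(2*9*(172/1345) - 55474) = 1/(3096/1345 - 55474) = 1/(-74609434/1345) = -1345/74609434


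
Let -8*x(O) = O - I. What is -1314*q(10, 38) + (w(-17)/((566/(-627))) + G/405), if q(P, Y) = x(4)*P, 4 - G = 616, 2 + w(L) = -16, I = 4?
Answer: 234691/12735 ≈ 18.429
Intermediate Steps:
w(L) = -18 (w(L) = -2 - 16 = -18)
G = -612 (G = 4 - 1*616 = 4 - 616 = -612)
x(O) = 1/2 - O/8 (x(O) = -(O - 1*4)/8 = -(O - 4)/8 = -(-4 + O)/8 = 1/2 - O/8)
q(P, Y) = 0 (q(P, Y) = (1/2 - 1/8*4)*P = (1/2 - 1/2)*P = 0*P = 0)
-1314*q(10, 38) + (w(-17)/((566/(-627))) + G/405) = -1314*0 + (-18/(566/(-627)) - 612/405) = 0 + (-18/(566*(-1/627)) - 612*1/405) = 0 + (-18/(-566/627) - 68/45) = 0 + (-18*(-627/566) - 68/45) = 0 + (5643/283 - 68/45) = 0 + 234691/12735 = 234691/12735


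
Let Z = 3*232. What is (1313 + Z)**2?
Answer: 4036081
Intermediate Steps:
Z = 696
(1313 + Z)**2 = (1313 + 696)**2 = 2009**2 = 4036081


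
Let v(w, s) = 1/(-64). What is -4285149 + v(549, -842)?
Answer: -274249537/64 ≈ -4.2852e+6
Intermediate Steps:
v(w, s) = -1/64
-4285149 + v(549, -842) = -4285149 - 1/64 = -274249537/64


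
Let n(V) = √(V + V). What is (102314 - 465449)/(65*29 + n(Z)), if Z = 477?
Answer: -684509475/3552271 + 1089405*√106/3552271 ≈ -189.54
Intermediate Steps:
n(V) = √2*√V (n(V) = √(2*V) = √2*√V)
(102314 - 465449)/(65*29 + n(Z)) = (102314 - 465449)/(65*29 + √2*√477) = -363135/(1885 + √2*(3*√53)) = -363135/(1885 + 3*√106)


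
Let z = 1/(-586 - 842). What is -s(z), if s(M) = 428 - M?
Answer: -611185/1428 ≈ -428.00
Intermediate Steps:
z = -1/1428 (z = 1/(-1428) = -1/1428 ≈ -0.00070028)
-s(z) = -(428 - 1*(-1/1428)) = -(428 + 1/1428) = -1*611185/1428 = -611185/1428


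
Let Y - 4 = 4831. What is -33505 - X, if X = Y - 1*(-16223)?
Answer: -54563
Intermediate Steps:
Y = 4835 (Y = 4 + 4831 = 4835)
X = 21058 (X = 4835 - 1*(-16223) = 4835 + 16223 = 21058)
-33505 - X = -33505 - 1*21058 = -33505 - 21058 = -54563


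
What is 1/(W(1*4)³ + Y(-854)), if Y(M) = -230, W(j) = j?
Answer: -1/166 ≈ -0.0060241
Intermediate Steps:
1/(W(1*4)³ + Y(-854)) = 1/((1*4)³ - 230) = 1/(4³ - 230) = 1/(64 - 230) = 1/(-166) = -1/166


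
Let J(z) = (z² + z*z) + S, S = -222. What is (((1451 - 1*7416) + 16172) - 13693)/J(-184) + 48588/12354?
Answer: 269678173/69480955 ≈ 3.8813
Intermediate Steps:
J(z) = -222 + 2*z² (J(z) = (z² + z*z) - 222 = (z² + z²) - 222 = 2*z² - 222 = -222 + 2*z²)
(((1451 - 1*7416) + 16172) - 13693)/J(-184) + 48588/12354 = (((1451 - 1*7416) + 16172) - 13693)/(-222 + 2*(-184)²) + 48588/12354 = (((1451 - 7416) + 16172) - 13693)/(-222 + 2*33856) + 48588*(1/12354) = ((-5965 + 16172) - 13693)/(-222 + 67712) + 8098/2059 = (10207 - 13693)/67490 + 8098/2059 = -3486*1/67490 + 8098/2059 = -1743/33745 + 8098/2059 = 269678173/69480955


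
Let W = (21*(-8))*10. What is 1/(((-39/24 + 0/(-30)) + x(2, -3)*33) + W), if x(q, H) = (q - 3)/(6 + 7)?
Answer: -104/175153 ≈ -0.00059377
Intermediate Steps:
x(q, H) = -3/13 + q/13 (x(q, H) = (-3 + q)/13 = (-3 + q)*(1/13) = -3/13 + q/13)
W = -1680 (W = -168*10 = -1680)
1/(((-39/24 + 0/(-30)) + x(2, -3)*33) + W) = 1/(((-39/24 + 0/(-30)) + (-3/13 + (1/13)*2)*33) - 1680) = 1/(((-39*1/24 + 0*(-1/30)) + (-3/13 + 2/13)*33) - 1680) = 1/(((-13/8 + 0) - 1/13*33) - 1680) = 1/((-13/8 - 33/13) - 1680) = 1/(-433/104 - 1680) = 1/(-175153/104) = -104/175153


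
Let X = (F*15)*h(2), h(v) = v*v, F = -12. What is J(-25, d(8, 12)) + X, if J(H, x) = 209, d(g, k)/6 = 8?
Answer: -511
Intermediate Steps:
d(g, k) = 48 (d(g, k) = 6*8 = 48)
h(v) = v²
X = -720 (X = -12*15*2² = -180*4 = -720)
J(-25, d(8, 12)) + X = 209 - 720 = -511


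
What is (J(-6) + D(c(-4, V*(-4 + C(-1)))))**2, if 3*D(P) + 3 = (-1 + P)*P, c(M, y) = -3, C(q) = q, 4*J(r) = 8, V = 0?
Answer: 25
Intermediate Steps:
J(r) = 2 (J(r) = (1/4)*8 = 2)
D(P) = -1 + P*(-1 + P)/3 (D(P) = -1 + ((-1 + P)*P)/3 = -1 + (P*(-1 + P))/3 = -1 + P*(-1 + P)/3)
(J(-6) + D(c(-4, V*(-4 + C(-1)))))**2 = (2 + (-1 - 1/3*(-3) + (1/3)*(-3)**2))**2 = (2 + (-1 + 1 + (1/3)*9))**2 = (2 + (-1 + 1 + 3))**2 = (2 + 3)**2 = 5**2 = 25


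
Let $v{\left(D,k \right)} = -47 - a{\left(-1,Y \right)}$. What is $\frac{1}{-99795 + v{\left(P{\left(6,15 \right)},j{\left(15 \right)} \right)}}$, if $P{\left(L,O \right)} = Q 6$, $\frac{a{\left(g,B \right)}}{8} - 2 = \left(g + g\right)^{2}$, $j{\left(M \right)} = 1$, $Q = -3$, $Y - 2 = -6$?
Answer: $- \frac{1}{99890} \approx -1.0011 \cdot 10^{-5}$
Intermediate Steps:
$Y = -4$ ($Y = 2 - 6 = -4$)
$a{\left(g,B \right)} = 16 + 32 g^{2}$ ($a{\left(g,B \right)} = 16 + 8 \left(g + g\right)^{2} = 16 + 8 \left(2 g\right)^{2} = 16 + 8 \cdot 4 g^{2} = 16 + 32 g^{2}$)
$P{\left(L,O \right)} = -18$ ($P{\left(L,O \right)} = \left(-3\right) 6 = -18$)
$v{\left(D,k \right)} = -95$ ($v{\left(D,k \right)} = -47 - \left(16 + 32 \left(-1\right)^{2}\right) = -47 - \left(16 + 32 \cdot 1\right) = -47 - \left(16 + 32\right) = -47 - 48 = -95$)
$\frac{1}{-99795 + v{\left(P{\left(6,15 \right)},j{\left(15 \right)} \right)}} = \frac{1}{-99795 - 95} = \frac{1}{-99890} = - \frac{1}{99890}$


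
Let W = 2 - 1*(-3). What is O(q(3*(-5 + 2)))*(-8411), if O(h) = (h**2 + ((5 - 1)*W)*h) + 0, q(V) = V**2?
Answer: -68810391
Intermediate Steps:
W = 5 (W = 2 + 3 = 5)
O(h) = h**2 + 20*h (O(h) = (h**2 + ((5 - 1)*5)*h) + 0 = (h**2 + (4*5)*h) + 0 = (h**2 + 20*h) + 0 = h**2 + 20*h)
O(q(3*(-5 + 2)))*(-8411) = ((3*(-5 + 2))**2*(20 + (3*(-5 + 2))**2))*(-8411) = ((3*(-3))**2*(20 + (3*(-3))**2))*(-8411) = ((-9)**2*(20 + (-9)**2))*(-8411) = (81*(20 + 81))*(-8411) = (81*101)*(-8411) = 8181*(-8411) = -68810391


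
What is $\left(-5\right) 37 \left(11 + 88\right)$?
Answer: $-18315$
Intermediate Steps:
$\left(-5\right) 37 \left(11 + 88\right) = \left(-185\right) 99 = -18315$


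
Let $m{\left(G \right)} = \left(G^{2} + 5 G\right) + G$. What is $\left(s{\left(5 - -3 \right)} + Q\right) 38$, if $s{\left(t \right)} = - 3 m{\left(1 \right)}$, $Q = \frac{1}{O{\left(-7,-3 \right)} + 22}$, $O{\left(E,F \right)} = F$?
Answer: $-796$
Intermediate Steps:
$m{\left(G \right)} = G^{2} + 6 G$
$Q = \frac{1}{19}$ ($Q = \frac{1}{-3 + 22} = \frac{1}{19} \approx 0.052632$)
$s{\left(t \right)} = -21$ ($s{\left(t \right)} = - 3 \cdot 1 \left(6 + 1\right) = - 3 \cdot 1 \cdot 7 = \left(-3\right) 7 = -21$)
$\left(s{\left(5 - -3 \right)} + Q\right) 38 = \left(-21 + \frac{1}{19}\right) 38 = \left(- \frac{398}{19}\right) 38 = -796$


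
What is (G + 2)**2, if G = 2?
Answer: 16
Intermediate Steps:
(G + 2)**2 = (2 + 2)**2 = 4**2 = 16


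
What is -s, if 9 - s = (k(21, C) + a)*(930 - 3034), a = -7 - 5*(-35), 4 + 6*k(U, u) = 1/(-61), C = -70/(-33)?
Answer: -64429283/183 ≈ -3.5207e+5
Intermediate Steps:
C = 70/33 (C = -70*(-1/33) = 70/33 ≈ 2.1212)
k(U, u) = -245/366 (k(U, u) = -⅔ + (⅙)/(-61) = -⅔ + (⅙)*(-1/61) = -⅔ - 1/366 = -245/366)
a = 168 (a = -7 + 175 = 168)
s = 64429283/183 (s = 9 - (-245/366 + 168)*(930 - 3034) = 9 - 61243*(-2104)/366 = 9 - 1*(-64427636/183) = 9 + 64427636/183 = 64429283/183 ≈ 3.5207e+5)
-s = -1*64429283/183 = -64429283/183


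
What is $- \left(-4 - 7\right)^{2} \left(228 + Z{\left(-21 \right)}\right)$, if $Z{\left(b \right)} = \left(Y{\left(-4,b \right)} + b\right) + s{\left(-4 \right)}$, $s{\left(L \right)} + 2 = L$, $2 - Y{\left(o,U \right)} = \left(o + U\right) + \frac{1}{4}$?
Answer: $- \frac{110231}{4} \approx -27558.0$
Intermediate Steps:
$Y{\left(o,U \right)} = \frac{7}{4} - U - o$ ($Y{\left(o,U \right)} = 2 - \left(\left(o + U\right) + \frac{1}{4}\right) = 2 - \left(\left(U + o\right) + \frac{1}{4}\right) = 2 - \left(\frac{1}{4} + U + o\right) = \frac{7}{4} - U - o$)
$s{\left(L \right)} = -2 + L$
$Z{\left(b \right)} = - \frac{1}{4}$ ($Z{\left(b \right)} = \left(\left(\frac{7}{4} - b - -4\right) + b\right) - 6 = \left(\left(\frac{7}{4} - b + 4\right) + b\right) - 6 = \left(\left(\frac{23}{4} - b\right) + b\right) - 6 = \frac{23}{4} - 6 = - \frac{1}{4}$)
$- \left(-4 - 7\right)^{2} \left(228 + Z{\left(-21 \right)}\right) = - \left(-4 - 7\right)^{2} \left(228 - \frac{1}{4}\right) = - \left(-11\right)^{2} \cdot \frac{911}{4} = \left(-1\right) 121 \cdot \frac{911}{4} = \left(-121\right) \frac{911}{4} = - \frac{110231}{4}$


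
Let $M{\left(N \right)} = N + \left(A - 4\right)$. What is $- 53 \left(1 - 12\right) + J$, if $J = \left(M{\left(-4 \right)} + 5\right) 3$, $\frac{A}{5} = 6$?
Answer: $664$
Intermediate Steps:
$A = 30$ ($A = 5 \cdot 6 = 30$)
$M{\left(N \right)} = 26 + N$ ($M{\left(N \right)} = N + \left(30 - 4\right) = N + 26 = 26 + N$)
$J = 81$ ($J = \left(\left(26 - 4\right) + 5\right) 3 = \left(22 + 5\right) 3 = 27 \cdot 3 = 81$)
$- 53 \left(1 - 12\right) + J = - 53 \left(1 - 12\right) + 81 = \left(-53\right) \left(-11\right) + 81 = 583 + 81 = 664$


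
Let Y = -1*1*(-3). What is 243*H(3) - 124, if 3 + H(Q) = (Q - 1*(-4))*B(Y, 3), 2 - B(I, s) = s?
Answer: -2554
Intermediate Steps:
Y = 3 (Y = -1*(-3) = 3)
B(I, s) = 2 - s
H(Q) = -7 - Q (H(Q) = -3 + (Q - 1*(-4))*(2 - 1*3) = -3 + (Q + 4)*(2 - 3) = -3 + (4 + Q)*(-1) = -3 + (-4 - Q) = -7 - Q)
243*H(3) - 124 = 243*(-7 - 1*3) - 124 = 243*(-7 - 3) - 124 = 243*(-10) - 124 = -2430 - 124 = -2554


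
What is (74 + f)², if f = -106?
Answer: 1024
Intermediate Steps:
(74 + f)² = (74 - 106)² = (-32)² = 1024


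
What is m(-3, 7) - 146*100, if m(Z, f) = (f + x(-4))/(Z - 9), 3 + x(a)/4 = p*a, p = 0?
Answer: -175195/12 ≈ -14600.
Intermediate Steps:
x(a) = -12 (x(a) = -12 + 4*(0*a) = -12 + 4*0 = -12 + 0 = -12)
m(Z, f) = (-12 + f)/(-9 + Z) (m(Z, f) = (f - 12)/(Z - 9) = (-12 + f)/(-9 + Z))
m(-3, 7) - 146*100 = (-12 + 7)/(-9 - 3) - 146*100 = -5/(-12) - 14600 = -1/12*(-5) - 14600 = 5/12 - 14600 = -175195/12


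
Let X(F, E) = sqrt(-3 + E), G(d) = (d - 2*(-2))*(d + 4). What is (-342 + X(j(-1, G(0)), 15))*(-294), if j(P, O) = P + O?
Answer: 100548 - 588*sqrt(3) ≈ 99530.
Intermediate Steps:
G(d) = (4 + d)**2 (G(d) = (d + 4)*(4 + d) = (4 + d)*(4 + d) = (4 + d)**2)
j(P, O) = O + P
(-342 + X(j(-1, G(0)), 15))*(-294) = (-342 + sqrt(-3 + 15))*(-294) = (-342 + sqrt(12))*(-294) = (-342 + 2*sqrt(3))*(-294) = 100548 - 588*sqrt(3)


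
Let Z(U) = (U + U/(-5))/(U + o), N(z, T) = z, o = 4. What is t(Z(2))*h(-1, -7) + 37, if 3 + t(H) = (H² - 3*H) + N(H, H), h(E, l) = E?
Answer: 9104/225 ≈ 40.462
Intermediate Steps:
Z(U) = 4*U/(5*(4 + U)) (Z(U) = (U + U/(-5))/(U + 4) = (U + U*(-⅕))/(4 + U) = (U - U/5)/(4 + U) = (4*U/5)/(4 + U) = 4*U/(5*(4 + U)))
t(H) = -3 + H² - 2*H (t(H) = -3 + ((H² - 3*H) + H) = -3 + (H² - 2*H) = -3 + H² - 2*H)
t(Z(2))*h(-1, -7) + 37 = (-3 + ((⅘)*2/(4 + 2))² - 8*2/(5*(4 + 2)))*(-1) + 37 = (-3 + ((⅘)*2/6)² - 8*2/(5*6))*(-1) + 37 = (-3 + ((⅘)*2*(⅙))² - 8*2/(5*6))*(-1) + 37 = (-3 + (4/15)² - 2*4/15)*(-1) + 37 = (-3 + 16/225 - 8/15)*(-1) + 37 = -779/225*(-1) + 37 = 779/225 + 37 = 9104/225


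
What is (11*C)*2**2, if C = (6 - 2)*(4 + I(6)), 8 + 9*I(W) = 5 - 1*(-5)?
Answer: 6688/9 ≈ 743.11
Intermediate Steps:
I(W) = 2/9 (I(W) = -8/9 + (5 - 1*(-5))/9 = -8/9 + (5 + 5)/9 = -8/9 + (1/9)*10 = -8/9 + 10/9 = 2/9)
C = 152/9 (C = (6 - 2)*(4 + 2/9) = 4*(38/9) = 152/9 ≈ 16.889)
(11*C)*2**2 = (11*(152/9))*2**2 = (1672/9)*4 = 6688/9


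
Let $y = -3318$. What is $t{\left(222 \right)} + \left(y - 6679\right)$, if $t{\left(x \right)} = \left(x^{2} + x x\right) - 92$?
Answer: $88479$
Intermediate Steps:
$t{\left(x \right)} = -92 + 2 x^{2}$ ($t{\left(x \right)} = \left(x^{2} + x^{2}\right) - 92 = 2 x^{2} - 92 = -92 + 2 x^{2}$)
$t{\left(222 \right)} + \left(y - 6679\right) = \left(-92 + 2 \cdot 222^{2}\right) - 9997 = \left(-92 + 2 \cdot 49284\right) - 9997 = \left(-92 + 98568\right) - 9997 = 98476 - 9997 = 88479$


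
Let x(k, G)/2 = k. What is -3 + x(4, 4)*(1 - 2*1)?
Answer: -11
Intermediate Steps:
x(k, G) = 2*k
-3 + x(4, 4)*(1 - 2*1) = -3 + (2*4)*(1 - 2*1) = -3 + 8*(1 - 2) = -3 + 8*(-1) = -3 - 8 = -11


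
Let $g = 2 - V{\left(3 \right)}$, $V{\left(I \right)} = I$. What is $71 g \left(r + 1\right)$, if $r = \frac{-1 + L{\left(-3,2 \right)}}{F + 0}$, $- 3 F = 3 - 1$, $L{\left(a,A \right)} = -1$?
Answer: $-284$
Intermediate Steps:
$F = - \frac{2}{3}$ ($F = - \frac{3 - 1}{3} = \left(- \frac{1}{3}\right) 2 = - \frac{2}{3} \approx -0.66667$)
$r = 3$ ($r = \frac{-1 - 1}{- \frac{2}{3} + 0} = - \frac{2}{- \frac{2}{3}} = \left(-2\right) \left(- \frac{3}{2}\right) = 3$)
$g = -1$ ($g = 2 - 3 = -1$)
$71 g \left(r + 1\right) = 71 \left(- (3 + 1)\right) = 71 \left(\left(-1\right) 4\right) = 71 \left(-4\right) = -284$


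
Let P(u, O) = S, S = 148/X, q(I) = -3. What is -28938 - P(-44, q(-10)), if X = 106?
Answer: -1533788/53 ≈ -28939.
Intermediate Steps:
S = 74/53 (S = 148/106 = 148*(1/106) = 74/53 ≈ 1.3962)
P(u, O) = 74/53
-28938 - P(-44, q(-10)) = -28938 - 1*74/53 = -28938 - 74/53 = -1533788/53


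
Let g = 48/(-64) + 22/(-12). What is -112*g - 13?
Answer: 829/3 ≈ 276.33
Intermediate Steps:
g = -31/12 (g = 48*(-1/64) + 22*(-1/12) = -¾ - 11/6 = -31/12 ≈ -2.5833)
-112*g - 13 = -112*(-31/12) - 13 = 868/3 - 13 = 829/3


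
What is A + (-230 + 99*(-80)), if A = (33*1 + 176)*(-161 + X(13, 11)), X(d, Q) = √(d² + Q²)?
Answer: -41799 + 209*√290 ≈ -38240.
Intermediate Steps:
X(d, Q) = √(Q² + d²)
A = -33649 + 209*√290 (A = (33*1 + 176)*(-161 + √(11² + 13²)) = (33 + 176)*(-161 + √(121 + 169)) = 209*(-161 + √290) = -33649 + 209*√290 ≈ -30090.)
A + (-230 + 99*(-80)) = (-33649 + 209*√290) + (-230 + 99*(-80)) = (-33649 + 209*√290) + (-230 - 7920) = (-33649 + 209*√290) - 8150 = -41799 + 209*√290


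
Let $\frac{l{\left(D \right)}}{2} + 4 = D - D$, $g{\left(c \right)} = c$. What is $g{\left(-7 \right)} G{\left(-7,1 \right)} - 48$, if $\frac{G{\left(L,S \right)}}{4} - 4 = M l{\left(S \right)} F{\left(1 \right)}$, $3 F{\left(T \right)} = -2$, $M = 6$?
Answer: $-1056$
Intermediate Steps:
$l{\left(D \right)} = -8$ ($l{\left(D \right)} = -8 + 2 \left(D - D\right) = -8 + 2 \cdot 0 = -8 + 0 = -8$)
$F{\left(T \right)} = - \frac{2}{3}$ ($F{\left(T \right)} = \frac{1}{3} \left(-2\right) = - \frac{2}{3}$)
$G{\left(L,S \right)} = 144$ ($G{\left(L,S \right)} = 16 + 4 \cdot 6 \left(-8\right) \left(- \frac{2}{3}\right) = 16 + 4 \left(\left(-48\right) \left(- \frac{2}{3}\right)\right) = 16 + 4 \cdot 32 = 16 + 128 = 144$)
$g{\left(-7 \right)} G{\left(-7,1 \right)} - 48 = \left(-7\right) 144 - 48 = -1008 - 48 = -1056$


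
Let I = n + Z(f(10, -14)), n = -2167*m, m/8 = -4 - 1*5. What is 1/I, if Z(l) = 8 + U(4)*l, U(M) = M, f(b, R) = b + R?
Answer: 1/156016 ≈ 6.4096e-6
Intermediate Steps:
f(b, R) = R + b
m = -72 (m = 8*(-4 - 1*5) = 8*(-4 - 5) = 8*(-9) = -72)
n = 156024 (n = -2167*(-72) = 156024)
Z(l) = 8 + 4*l
I = 156016 (I = 156024 + (8 + 4*(-14 + 10)) = 156024 + (8 + 4*(-4)) = 156024 + (8 - 16) = 156024 - 8 = 156016)
1/I = 1/156016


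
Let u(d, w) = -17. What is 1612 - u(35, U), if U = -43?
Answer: 1629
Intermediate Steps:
1612 - u(35, U) = 1612 - 1*(-17) = 1612 + 17 = 1629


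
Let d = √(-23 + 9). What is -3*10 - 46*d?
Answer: -30 - 46*I*√14 ≈ -30.0 - 172.12*I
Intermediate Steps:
d = I*√14 (d = √(-14) = I*√14 ≈ 3.7417*I)
-3*10 - 46*d = -3*10 - 46*I*√14 = -30 - 46*I*√14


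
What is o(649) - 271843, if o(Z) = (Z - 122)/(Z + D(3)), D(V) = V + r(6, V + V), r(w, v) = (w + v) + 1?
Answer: -180775068/665 ≈ -2.7184e+5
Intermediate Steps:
r(w, v) = 1 + v + w (r(w, v) = (v + w) + 1 = 1 + v + w)
D(V) = 7 + 3*V (D(V) = V + (1 + (V + V) + 6) = V + (1 + 2*V + 6) = V + (7 + 2*V) = 7 + 3*V)
o(Z) = (-122 + Z)/(16 + Z) (o(Z) = (Z - 122)/(Z + (7 + 3*3)) = (-122 + Z)/(Z + (7 + 9)) = (-122 + Z)/(Z + 16) = (-122 + Z)/(16 + Z))
o(649) - 271843 = (-122 + 649)/(16 + 649) - 271843 = 527/665 - 271843 = -180775068/665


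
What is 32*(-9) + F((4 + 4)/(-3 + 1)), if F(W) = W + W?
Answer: -296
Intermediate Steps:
F(W) = 2*W
32*(-9) + F((4 + 4)/(-3 + 1)) = 32*(-9) + 2*((4 + 4)/(-3 + 1)) = -288 + 2*(8/(-2)) = -288 + 2*(8*(-½)) = -288 + 2*(-4) = -288 - 8 = -296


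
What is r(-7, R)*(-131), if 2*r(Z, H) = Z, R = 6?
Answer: 917/2 ≈ 458.50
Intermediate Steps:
r(Z, H) = Z/2
r(-7, R)*(-131) = ((½)*(-7))*(-131) = -7/2*(-131) = 917/2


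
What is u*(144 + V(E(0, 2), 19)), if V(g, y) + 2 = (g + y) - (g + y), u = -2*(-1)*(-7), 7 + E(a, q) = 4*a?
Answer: -1988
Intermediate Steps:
E(a, q) = -7 + 4*a
u = -14 (u = 2*(-7) = -14)
V(g, y) = -2 (V(g, y) = -2 + ((g + y) - (g + y)) = -2 + ((g + y) + (-g - y)) = -2 + 0 = -2)
u*(144 + V(E(0, 2), 19)) = -14*(144 - 2) = -14*142 = -1988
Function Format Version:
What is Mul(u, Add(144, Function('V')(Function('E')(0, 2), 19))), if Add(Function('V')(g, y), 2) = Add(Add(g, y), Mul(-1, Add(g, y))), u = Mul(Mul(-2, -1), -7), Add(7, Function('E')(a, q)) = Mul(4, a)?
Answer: -1988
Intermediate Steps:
Function('E')(a, q) = Add(-7, Mul(4, a))
u = -14 (u = Mul(2, -7) = -14)
Function('V')(g, y) = -2 (Function('V')(g, y) = Add(-2, Add(Add(g, y), Mul(-1, Add(g, y)))) = Add(-2, Add(Add(g, y), Add(Mul(-1, g), Mul(-1, y)))) = Add(-2, 0) = -2)
Mul(u, Add(144, Function('V')(Function('E')(0, 2), 19))) = Mul(-14, Add(144, -2)) = Mul(-14, 142) = -1988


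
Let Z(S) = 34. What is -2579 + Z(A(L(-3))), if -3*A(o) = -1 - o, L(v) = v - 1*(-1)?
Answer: -2545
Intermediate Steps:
L(v) = 1 + v (L(v) = v + 1 = 1 + v)
A(o) = ⅓ + o/3 (A(o) = -(-1 - o)/3 = ⅓ + o/3)
-2579 + Z(A(L(-3))) = -2579 + 34 = -2545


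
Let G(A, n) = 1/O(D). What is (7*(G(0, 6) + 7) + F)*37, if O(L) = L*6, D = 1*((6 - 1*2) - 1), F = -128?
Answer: -52355/18 ≈ -2908.6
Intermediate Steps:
D = 3 (D = 1*((6 - 2) - 1) = 1*(4 - 1) = 1*3 = 3)
O(L) = 6*L
G(A, n) = 1/18 (G(A, n) = 1/(6*3) = 1/18)
(7*(G(0, 6) + 7) + F)*37 = (7*(1/18 + 7) - 128)*37 = (7*(127/18) - 128)*37 = (889/18 - 128)*37 = -1415/18*37 = -52355/18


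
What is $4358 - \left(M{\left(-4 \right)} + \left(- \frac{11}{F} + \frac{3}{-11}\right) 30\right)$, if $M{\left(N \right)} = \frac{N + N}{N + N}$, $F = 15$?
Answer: $\frac{48259}{11} \approx 4387.2$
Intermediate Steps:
$M{\left(N \right)} = 1$ ($M{\left(N \right)} = \frac{2 N}{2 N} = 2 N \frac{1}{2 N} = 1$)
$4358 - \left(M{\left(-4 \right)} + \left(- \frac{11}{F} + \frac{3}{-11}\right) 30\right) = 4358 - \left(1 + \left(- \frac{11}{15} + \frac{3}{-11}\right) 30\right) = 4358 - \left(1 + \left(\left(-11\right) \frac{1}{15} + 3 \left(- \frac{1}{11}\right)\right) 30\right) = 4358 - \left(1 + \left(- \frac{11}{15} - \frac{3}{11}\right) 30\right) = 4358 - \left(1 - \frac{332}{11}\right) = 4358 - - \frac{321}{11} = 4358 + \frac{321}{11} = \frac{48259}{11}$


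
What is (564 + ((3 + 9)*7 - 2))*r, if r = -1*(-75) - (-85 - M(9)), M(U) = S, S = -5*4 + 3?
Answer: 92378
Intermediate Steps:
S = -17 (S = -20 + 3 = -17)
M(U) = -17
r = 143 (r = -1*(-75) - (-85 - 1*(-17)) = 75 - (-85 + 17) = 75 - 1*(-68) = 75 + 68 = 143)
(564 + ((3 + 9)*7 - 2))*r = (564 + ((3 + 9)*7 - 2))*143 = (564 + (12*7 - 2))*143 = (564 + (84 - 2))*143 = (564 + 82)*143 = 646*143 = 92378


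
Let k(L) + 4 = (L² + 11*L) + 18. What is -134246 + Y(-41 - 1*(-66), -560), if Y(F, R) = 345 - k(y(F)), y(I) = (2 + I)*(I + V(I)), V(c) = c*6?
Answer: -22511515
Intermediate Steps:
V(c) = 6*c
y(I) = 7*I*(2 + I) (y(I) = (2 + I)*(I + 6*I) = (2 + I)*(7*I) = 7*I*(2 + I))
k(L) = 14 + L² + 11*L (k(L) = -4 + ((L² + 11*L) + 18) = -4 + (18 + L² + 11*L) = 14 + L² + 11*L)
Y(F, R) = 331 - 77*F*(2 + F) - 49*F²*(2 + F)² (Y(F, R) = 345 - (14 + (7*F*(2 + F))² + 11*(7*F*(2 + F))) = 345 - (14 + 49*F²*(2 + F)² + 77*F*(2 + F)) = 345 + (-14 - 77*F*(2 + F) - 49*F²*(2 + F)²) = 331 - 77*F*(2 + F) - 49*F²*(2 + F)²)
-134246 + Y(-41 - 1*(-66), -560) = -134246 + (331 - 154*(-41 - 1*(-66)) - 77*(-41 - 1*(-66))² - 49*(-41 - 1*(-66))²*(2 + (-41 - 1*(-66)))²) = -134246 + (331 - 154*(-41 + 66) - 77*(-41 + 66)² - 49*(-41 + 66)²*(2 + (-41 + 66))²) = -134246 + (331 - 154*25 - 77*25² - 49*25²*(2 + 25)²) = -134246 + (331 - 3850 - 77*625 - 49*625*27²) = -134246 + (331 - 3850 - 48125 - 49*625*729) = -134246 + (331 - 3850 - 48125 - 22325625) = -134246 - 22377269 = -22511515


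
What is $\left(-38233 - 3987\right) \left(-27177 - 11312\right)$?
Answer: $1625005580$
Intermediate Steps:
$\left(-38233 - 3987\right) \left(-27177 - 11312\right) = - 42220 \left(-27177 - 11312\right) = \left(-42220\right) \left(-38489\right) = 1625005580$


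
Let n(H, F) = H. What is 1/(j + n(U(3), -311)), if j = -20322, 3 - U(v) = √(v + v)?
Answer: -6773/137620585 + √6/412861755 ≈ -4.9209e-5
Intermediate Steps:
U(v) = 3 - √2*√v (U(v) = 3 - √(v + v) = 3 - √(2*v) = 3 - √2*√v)
1/(j + n(U(3), -311)) = 1/(-20322 + (3 - √2*√3)) = 1/(-20322 + (3 - √6)) = 1/(-20319 - √6)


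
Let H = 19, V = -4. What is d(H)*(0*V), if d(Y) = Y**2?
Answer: 0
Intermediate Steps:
d(H)*(0*V) = 19**2*(0*(-4)) = 361*0 = 0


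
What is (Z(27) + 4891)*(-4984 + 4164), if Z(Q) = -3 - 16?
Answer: -3995040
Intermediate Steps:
Z(Q) = -19
(Z(27) + 4891)*(-4984 + 4164) = (-19 + 4891)*(-4984 + 4164) = 4872*(-820) = -3995040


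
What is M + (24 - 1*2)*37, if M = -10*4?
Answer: 774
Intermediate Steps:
M = -40
M + (24 - 1*2)*37 = -40 + (24 - 1*2)*37 = -40 + (24 - 2)*37 = -40 + 22*37 = -40 + 814 = 774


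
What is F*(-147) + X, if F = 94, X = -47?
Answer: -13865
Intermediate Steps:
F*(-147) + X = 94*(-147) - 47 = -13818 - 47 = -13865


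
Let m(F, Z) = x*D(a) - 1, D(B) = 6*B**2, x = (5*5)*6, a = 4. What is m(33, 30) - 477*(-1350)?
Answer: 658349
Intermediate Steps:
x = 150 (x = 25*6 = 150)
m(F, Z) = 14399 (m(F, Z) = 150*(6*4**2) - 1 = 150*(6*16) - 1 = 150*96 - 1 = 14400 - 1 = 14399)
m(33, 30) - 477*(-1350) = 14399 - 477*(-1350) = 14399 + 643950 = 658349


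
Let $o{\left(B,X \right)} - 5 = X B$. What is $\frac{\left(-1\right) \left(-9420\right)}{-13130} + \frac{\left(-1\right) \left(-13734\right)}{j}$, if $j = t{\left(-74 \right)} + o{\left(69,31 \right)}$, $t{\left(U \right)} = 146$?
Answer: $\frac{7937781}{1503385} \approx 5.2799$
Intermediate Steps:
$o{\left(B,X \right)} = 5 + B X$ ($o{\left(B,X \right)} = 5 + X B = 5 + B X$)
$j = 2290$ ($j = 146 + \left(5 + 69 \cdot 31\right) = 146 + \left(5 + 2139\right) = 146 + 2144 = 2290$)
$\frac{\left(-1\right) \left(-9420\right)}{-13130} + \frac{\left(-1\right) \left(-13734\right)}{j} = \frac{\left(-1\right) \left(-9420\right)}{-13130} + \frac{\left(-1\right) \left(-13734\right)}{2290} = 9420 \left(- \frac{1}{13130}\right) + 13734 \cdot \frac{1}{2290} = - \frac{942}{1313} + \frac{6867}{1145} = \frac{7937781}{1503385}$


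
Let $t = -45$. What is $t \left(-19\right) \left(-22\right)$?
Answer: $-18810$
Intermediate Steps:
$t \left(-19\right) \left(-22\right) = \left(-45\right) \left(-19\right) \left(-22\right) = 855 \left(-22\right) = -18810$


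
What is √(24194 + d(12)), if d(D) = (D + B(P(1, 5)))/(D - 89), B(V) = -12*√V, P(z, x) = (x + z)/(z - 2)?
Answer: √(143445302 + 924*I*√6)/77 ≈ 155.54 + 0.0012271*I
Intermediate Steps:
P(z, x) = (x + z)/(-2 + z)
d(D) = (D - 12*I*√6)/(-89 + D) (d(D) = (D - 12*I*√(5 + 1))/(D - 89) = (D - 12*I*√6)/(-89 + D))
√(24194 + d(12)) = √(24194 + (12 - 12*I*√6)/(-89 + 12)) = √(24194 + (12 - 12*I*√6)/(-77)) = √(24194 - (12 - 12*I*√6)/77) = √(24194 + (-12/77 + 12*I*√6/77)) = √(1862926/77 + 12*I*√6/77)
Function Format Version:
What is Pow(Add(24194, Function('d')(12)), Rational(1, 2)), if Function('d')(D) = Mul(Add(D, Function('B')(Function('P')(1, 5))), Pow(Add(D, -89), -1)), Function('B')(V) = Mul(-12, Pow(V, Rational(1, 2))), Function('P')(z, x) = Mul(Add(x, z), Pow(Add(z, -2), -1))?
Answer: Mul(Rational(1, 77), Pow(Add(143445302, Mul(924, I, Pow(6, Rational(1, 2)))), Rational(1, 2))) ≈ Add(155.54, Mul(0.0012271, I))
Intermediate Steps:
Function('P')(z, x) = Mul(Pow(Add(-2, z), -1), Add(x, z)) (Function('P')(z, x) = Mul(Add(x, z), Pow(Add(-2, z), -1)) = Mul(Pow(Add(-2, z), -1), Add(x, z)))
Function('d')(D) = Mul(Pow(Add(-89, D), -1), Add(D, Mul(-12, I, Pow(6, Rational(1, 2))))) (Function('d')(D) = Mul(Add(D, Mul(-12, Pow(Mul(Pow(Add(-2, 1), -1), Add(5, 1)), Rational(1, 2)))), Pow(Add(D, -89), -1)) = Mul(Add(D, Mul(-12, Pow(Mul(Pow(-1, -1), 6), Rational(1, 2)))), Pow(Add(-89, D), -1)) = Mul(Add(D, Mul(-12, Pow(Mul(-1, 6), Rational(1, 2)))), Pow(Add(-89, D), -1)) = Mul(Add(D, Mul(-12, Pow(-6, Rational(1, 2)))), Pow(Add(-89, D), -1)) = Mul(Add(D, Mul(-12, Mul(I, Pow(6, Rational(1, 2))))), Pow(Add(-89, D), -1)) = Mul(Add(D, Mul(-12, I, Pow(6, Rational(1, 2)))), Pow(Add(-89, D), -1)) = Mul(Pow(Add(-89, D), -1), Add(D, Mul(-12, I, Pow(6, Rational(1, 2))))))
Pow(Add(24194, Function('d')(12)), Rational(1, 2)) = Pow(Add(24194, Mul(Pow(Add(-89, 12), -1), Add(12, Mul(-12, I, Pow(6, Rational(1, 2)))))), Rational(1, 2)) = Pow(Add(24194, Mul(Pow(-77, -1), Add(12, Mul(-12, I, Pow(6, Rational(1, 2)))))), Rational(1, 2)) = Pow(Add(24194, Mul(Rational(-1, 77), Add(12, Mul(-12, I, Pow(6, Rational(1, 2)))))), Rational(1, 2)) = Pow(Add(24194, Add(Rational(-12, 77), Mul(Rational(12, 77), I, Pow(6, Rational(1, 2))))), Rational(1, 2)) = Pow(Add(Rational(1862926, 77), Mul(Rational(12, 77), I, Pow(6, Rational(1, 2)))), Rational(1, 2))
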